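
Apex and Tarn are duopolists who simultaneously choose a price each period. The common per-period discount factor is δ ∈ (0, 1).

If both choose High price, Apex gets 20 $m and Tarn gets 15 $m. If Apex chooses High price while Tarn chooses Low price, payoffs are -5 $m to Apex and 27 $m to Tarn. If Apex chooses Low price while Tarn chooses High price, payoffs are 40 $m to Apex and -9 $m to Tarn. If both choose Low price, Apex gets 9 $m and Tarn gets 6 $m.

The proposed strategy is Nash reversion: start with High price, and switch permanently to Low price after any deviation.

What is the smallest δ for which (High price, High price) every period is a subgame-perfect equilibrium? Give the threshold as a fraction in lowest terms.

20/31

Apex's threshold: (40−20)/(40−9) = 20/31.
Tarn's threshold: (27−15)/(27−6) = 4/7.
20/31 > 4/7, so Apex binds and δ* = 20/31.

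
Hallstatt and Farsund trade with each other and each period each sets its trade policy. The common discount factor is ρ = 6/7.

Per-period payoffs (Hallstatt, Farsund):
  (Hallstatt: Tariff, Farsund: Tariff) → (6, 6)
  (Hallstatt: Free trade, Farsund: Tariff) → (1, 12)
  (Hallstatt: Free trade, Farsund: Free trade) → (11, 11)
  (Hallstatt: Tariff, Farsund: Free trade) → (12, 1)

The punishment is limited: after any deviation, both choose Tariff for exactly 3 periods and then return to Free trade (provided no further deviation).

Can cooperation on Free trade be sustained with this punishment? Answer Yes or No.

Yes

IC: ρ+…+ρ^3 ≥ (12−11)/(11−6) = 1/5.
At ρ = 6/7: partial sum = 2.2216 ≥ 0.2000. Cooperation sustainable.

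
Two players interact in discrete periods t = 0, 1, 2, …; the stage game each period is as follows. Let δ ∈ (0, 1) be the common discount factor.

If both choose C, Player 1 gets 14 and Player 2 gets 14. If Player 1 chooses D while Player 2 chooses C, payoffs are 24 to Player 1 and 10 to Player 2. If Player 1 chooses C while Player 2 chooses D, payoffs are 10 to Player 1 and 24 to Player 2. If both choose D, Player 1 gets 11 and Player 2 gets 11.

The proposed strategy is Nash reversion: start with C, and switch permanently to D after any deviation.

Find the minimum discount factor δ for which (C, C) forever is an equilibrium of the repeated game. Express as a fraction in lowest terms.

Cooperation forever yields 14 each period: 14/(1−δ).
Deviating yields 24 once, then 11 forever: 24 + 11δ/(1−δ).
No profitable deviation requires 14/(1−δ) ≥ 24 + 11δ/(1−δ).
Multiplying by (1−δ): 14 ≥ 24(1−δ) + 11δ = 24 − 13δ.
So 13δ ≥ 10, i.e. δ ≥ 10/13.

10/13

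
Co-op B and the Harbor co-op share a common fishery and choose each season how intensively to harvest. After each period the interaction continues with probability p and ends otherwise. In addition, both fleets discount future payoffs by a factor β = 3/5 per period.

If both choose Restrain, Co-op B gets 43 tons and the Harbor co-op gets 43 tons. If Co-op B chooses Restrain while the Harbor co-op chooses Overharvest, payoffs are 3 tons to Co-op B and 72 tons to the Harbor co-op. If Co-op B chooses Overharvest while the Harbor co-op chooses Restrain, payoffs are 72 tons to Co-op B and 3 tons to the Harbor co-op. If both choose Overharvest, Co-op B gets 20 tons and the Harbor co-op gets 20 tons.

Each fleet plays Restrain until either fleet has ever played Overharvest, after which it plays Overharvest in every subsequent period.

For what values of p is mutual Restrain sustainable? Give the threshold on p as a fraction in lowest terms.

145/156

With continuation probability p and discount β, the effective per-period discount factor is βp.
Grim-trigger IC: βp ≥ (72−43)/(72−20) = 29/52.
So p ≥ (29/52)/(3/5) = 145/156.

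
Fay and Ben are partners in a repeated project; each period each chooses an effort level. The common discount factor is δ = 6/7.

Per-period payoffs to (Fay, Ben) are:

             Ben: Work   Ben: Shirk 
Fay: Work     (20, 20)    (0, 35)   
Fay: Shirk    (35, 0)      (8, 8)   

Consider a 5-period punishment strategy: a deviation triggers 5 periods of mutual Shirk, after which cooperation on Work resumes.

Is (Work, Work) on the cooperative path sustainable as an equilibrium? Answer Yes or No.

Comparing payoff streams over the 6 periods until play realigns: cooperate → 20(1+δ+…+δ^5); deviate → 35 + 8(δ+…+δ^5).
Cooperation is sustained iff (20−8)(δ+…+δ^5) ≥ 35−20.
δ+…+δ^5 = 6/7·(1−(6/7)^5)/(1−6/7) = 3.2240, and (35−20)/(20−8) = 1.2500.
3.2240 ≥ 1.2500, so cooperation is sustainable.

Yes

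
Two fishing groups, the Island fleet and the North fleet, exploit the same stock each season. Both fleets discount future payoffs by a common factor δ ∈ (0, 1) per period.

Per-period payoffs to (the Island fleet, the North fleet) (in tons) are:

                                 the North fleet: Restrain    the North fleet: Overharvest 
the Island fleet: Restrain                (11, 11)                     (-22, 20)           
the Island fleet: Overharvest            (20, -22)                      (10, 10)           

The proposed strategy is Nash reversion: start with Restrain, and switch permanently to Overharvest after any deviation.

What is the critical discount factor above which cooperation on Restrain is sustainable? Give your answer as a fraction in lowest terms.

9/10

One-period gain from deviating is 20 − 11 = 9. The loss is 11 − 10 = 1 in every subsequent period, with present value 1·δ/(1−δ).
Deviation is unprofitable when 1·δ/(1−δ) ≥ 9, i.e. δ/(1−δ) ≥ 9.
Equivalently δ ≥ 9/(9+1) = 9/10.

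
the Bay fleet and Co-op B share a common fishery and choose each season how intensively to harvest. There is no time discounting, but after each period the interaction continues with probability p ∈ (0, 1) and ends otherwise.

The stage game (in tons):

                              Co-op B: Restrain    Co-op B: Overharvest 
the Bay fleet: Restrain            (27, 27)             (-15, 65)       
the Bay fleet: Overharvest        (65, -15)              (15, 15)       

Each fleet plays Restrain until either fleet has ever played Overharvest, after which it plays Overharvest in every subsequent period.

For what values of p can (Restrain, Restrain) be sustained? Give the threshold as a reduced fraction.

With no time discounting, the continuation probability p plays the role of the discount factor.
Grim-trigger IC: 27/(1−p) ≥ 65 + 15p/(1−p) ⇒ p ≥ (65−27)/(65−15) = 19/25.

19/25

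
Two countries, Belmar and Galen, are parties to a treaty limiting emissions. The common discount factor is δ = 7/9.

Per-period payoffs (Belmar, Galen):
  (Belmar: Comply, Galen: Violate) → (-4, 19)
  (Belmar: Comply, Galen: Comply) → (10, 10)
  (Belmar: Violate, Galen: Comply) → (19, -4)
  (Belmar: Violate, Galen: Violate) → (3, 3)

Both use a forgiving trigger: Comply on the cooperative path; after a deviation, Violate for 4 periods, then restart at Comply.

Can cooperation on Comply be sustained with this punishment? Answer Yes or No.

Comparing payoff streams over the 5 periods until play realigns: cooperate → 10(1+δ+…+δ^4); deviate → 19 + 3(δ+…+δ^4).
Cooperation is sustained iff (10−3)(δ+…+δ^4) ≥ 19−10.
δ+…+δ^4 = 7/9·(1−(7/9)^4)/(1−7/9) = 2.2192, and (19−10)/(10−3) = 1.2857.
2.2192 ≥ 1.2857, so cooperation is sustainable.

Yes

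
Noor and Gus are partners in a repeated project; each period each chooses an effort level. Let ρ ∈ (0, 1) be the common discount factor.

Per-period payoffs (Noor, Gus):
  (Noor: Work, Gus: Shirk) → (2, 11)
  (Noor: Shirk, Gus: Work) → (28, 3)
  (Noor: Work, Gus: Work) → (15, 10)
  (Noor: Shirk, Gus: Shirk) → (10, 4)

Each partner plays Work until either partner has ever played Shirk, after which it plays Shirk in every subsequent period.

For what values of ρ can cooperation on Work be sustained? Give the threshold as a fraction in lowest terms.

For Noor: deviation gain 28−15 = 13, per-period punishment loss 15−10 = 5. IC gives ρ ≥ 13/18.
For Gus: gain 1, loss 6 per period, so ρ ≥ 1/7.
The tighter constraint is Noor's, so cooperation needs ρ ≥ 13/18.

13/18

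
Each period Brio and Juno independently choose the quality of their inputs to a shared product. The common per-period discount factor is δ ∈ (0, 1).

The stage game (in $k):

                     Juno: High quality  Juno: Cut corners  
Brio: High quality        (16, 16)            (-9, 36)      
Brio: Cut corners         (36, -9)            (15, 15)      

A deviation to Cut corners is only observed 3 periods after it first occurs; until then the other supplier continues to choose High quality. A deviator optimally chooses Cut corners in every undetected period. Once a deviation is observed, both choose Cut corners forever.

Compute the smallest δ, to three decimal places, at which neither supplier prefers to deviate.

A deviator earns 36 for 3 periods, then 15 forever; cooperating earns 16 forever. Multiplying the IC by (1−δ):
16 ≥ 36(1−δ^3) + 15δ^3, so 21·δ^3 ≥ 20 and δ^3 ≥ 20/21.
δ ≥ (20/21)^(1/3) ≈ 0.984.

0.984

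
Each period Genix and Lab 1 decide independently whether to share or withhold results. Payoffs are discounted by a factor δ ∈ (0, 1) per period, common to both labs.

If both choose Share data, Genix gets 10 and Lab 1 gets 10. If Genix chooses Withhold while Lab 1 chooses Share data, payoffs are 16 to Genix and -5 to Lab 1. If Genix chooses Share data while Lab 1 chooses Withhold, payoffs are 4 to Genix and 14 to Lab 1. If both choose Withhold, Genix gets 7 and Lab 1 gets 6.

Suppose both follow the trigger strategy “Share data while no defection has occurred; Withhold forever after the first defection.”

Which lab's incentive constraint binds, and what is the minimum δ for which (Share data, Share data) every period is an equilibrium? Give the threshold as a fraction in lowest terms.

Genix; δ ≥ 2/3

Genix: cooperation gives 10 each period; deviation gives 16 once then 7 forever.
  10/(1−δ) ≥ 16 + 7δ/(1−δ) ⇒ δ ≥ 6/9 = 2/3.
Lab 1: cooperation gives 10 each period; deviation gives 14 once then 6 forever.
  δ ≥ 4/8 = 1/2.
Both must hold, so the binding constraint is Genix's: δ ≥ 2/3.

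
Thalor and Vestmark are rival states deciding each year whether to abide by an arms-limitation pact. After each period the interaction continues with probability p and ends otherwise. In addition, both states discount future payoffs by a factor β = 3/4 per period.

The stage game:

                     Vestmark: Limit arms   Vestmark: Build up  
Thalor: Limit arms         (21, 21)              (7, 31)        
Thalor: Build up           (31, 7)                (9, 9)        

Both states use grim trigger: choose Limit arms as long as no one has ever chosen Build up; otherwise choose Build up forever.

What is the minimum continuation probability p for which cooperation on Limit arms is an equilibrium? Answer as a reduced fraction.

Expected continuation weight on next period's payoff is β·p = 3/4·p, which plays the role of the discount factor.
Cooperation requires 3/4·p ≥ (31−21)/(31−9) = 5/11, hence p ≥ 20/33.

20/33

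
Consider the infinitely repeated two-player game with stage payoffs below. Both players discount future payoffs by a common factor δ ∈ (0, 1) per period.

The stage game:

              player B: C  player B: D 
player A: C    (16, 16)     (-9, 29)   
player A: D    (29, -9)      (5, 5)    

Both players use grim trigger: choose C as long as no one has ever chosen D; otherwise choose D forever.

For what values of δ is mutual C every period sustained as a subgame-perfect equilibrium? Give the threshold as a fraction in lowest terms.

13/24

16/(1−δ) ≥ 29 + 5δ/(1−δ)
16 ≥ 29 − 24δ
δ ≥ 13/24.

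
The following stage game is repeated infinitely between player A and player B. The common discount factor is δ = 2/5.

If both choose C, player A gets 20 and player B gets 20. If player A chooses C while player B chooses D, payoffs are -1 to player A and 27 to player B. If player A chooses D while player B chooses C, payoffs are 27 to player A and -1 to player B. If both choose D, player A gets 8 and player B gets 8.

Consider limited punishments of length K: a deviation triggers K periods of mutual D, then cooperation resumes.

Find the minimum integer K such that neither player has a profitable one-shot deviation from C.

IC: δ(1−δ^K)/(1−δ) ≥ (27−20)/(20−8) = 7/12.
With δ = 2/5: need 1 − δ^K ≥ 7/12·(1−2/5)/(2/5), i.e. δ^K ≤ 0.1250.
Since (2/5)^2 = 0.1600 and (2/5)^3 = 0.0640, the smallest such K is 3.

3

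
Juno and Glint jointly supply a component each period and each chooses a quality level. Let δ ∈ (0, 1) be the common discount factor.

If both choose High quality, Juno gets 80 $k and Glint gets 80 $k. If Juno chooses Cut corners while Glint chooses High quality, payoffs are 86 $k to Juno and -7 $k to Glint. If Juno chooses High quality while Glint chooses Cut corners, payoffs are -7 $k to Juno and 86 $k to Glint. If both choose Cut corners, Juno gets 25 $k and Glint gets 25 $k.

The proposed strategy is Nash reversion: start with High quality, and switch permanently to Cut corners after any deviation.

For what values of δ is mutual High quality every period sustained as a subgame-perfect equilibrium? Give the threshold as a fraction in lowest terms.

6/61

80/(1−δ) ≥ 86 + 25δ/(1−δ)
80 ≥ 86 − 61δ
δ ≥ 6/61.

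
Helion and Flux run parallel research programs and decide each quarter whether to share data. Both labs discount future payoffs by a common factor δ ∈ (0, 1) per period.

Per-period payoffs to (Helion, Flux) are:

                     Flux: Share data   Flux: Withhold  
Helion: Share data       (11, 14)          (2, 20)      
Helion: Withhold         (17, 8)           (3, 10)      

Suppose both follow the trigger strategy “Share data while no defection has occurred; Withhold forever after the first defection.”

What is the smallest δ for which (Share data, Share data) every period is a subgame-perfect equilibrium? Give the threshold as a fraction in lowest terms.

3/5

Helion's threshold: (17−11)/(17−3) = 3/7.
Flux's threshold: (20−14)/(20−10) = 3/5.
3/7 < 3/5, so Flux binds and δ* = 3/5.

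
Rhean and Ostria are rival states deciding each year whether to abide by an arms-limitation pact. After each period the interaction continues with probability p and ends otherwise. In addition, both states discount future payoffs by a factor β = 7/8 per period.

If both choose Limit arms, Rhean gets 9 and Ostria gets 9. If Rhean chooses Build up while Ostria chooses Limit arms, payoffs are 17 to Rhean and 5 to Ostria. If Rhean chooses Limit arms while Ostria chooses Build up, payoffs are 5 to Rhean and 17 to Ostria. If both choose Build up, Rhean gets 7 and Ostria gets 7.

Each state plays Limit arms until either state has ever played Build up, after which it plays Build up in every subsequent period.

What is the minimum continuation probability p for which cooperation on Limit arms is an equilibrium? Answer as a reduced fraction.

32/35

Expected continuation weight on next period's payoff is β·p = 7/8·p, which plays the role of the discount factor.
Cooperation requires 7/8·p ≥ (17−9)/(17−7) = 4/5, hence p ≥ 32/35.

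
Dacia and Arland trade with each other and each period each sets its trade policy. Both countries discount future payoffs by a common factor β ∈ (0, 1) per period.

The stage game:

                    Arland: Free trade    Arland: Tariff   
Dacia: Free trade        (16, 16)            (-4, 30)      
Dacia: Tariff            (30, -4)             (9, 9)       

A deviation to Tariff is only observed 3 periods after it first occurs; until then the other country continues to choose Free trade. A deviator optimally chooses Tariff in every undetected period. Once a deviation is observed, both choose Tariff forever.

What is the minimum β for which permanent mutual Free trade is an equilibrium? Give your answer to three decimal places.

0.874

Deviating for the 3 undetected periods gains 30−16 = 14 per period over cooperation, then loses 16−9 = 7 per period forever once punishment starts.
Gain: 14(1 + β + … + β^2); loss: 7·β^3/(1−β).
No profitable deviation ⇔ 14(1−β^3) ≤ 7·β^3, i.e. β^3 ≥ 14/(14+7) = 2/3.
Hence β ≥ (2/3)^(1/3) ≈ 0.874.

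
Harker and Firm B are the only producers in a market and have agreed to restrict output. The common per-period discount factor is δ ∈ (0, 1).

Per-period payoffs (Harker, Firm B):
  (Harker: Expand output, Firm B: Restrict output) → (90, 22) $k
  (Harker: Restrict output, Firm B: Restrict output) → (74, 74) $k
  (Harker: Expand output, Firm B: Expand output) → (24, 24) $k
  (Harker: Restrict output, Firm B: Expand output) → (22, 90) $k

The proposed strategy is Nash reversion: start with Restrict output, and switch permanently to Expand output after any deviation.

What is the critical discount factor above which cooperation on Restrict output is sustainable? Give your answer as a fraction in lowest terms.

8/33

Under grim trigger the critical discount factor is (T−C)/(T−P) with T = 90, C = 74, P = 24.
δ* = (90−74)/(90−24) = 16/66 = 8/33.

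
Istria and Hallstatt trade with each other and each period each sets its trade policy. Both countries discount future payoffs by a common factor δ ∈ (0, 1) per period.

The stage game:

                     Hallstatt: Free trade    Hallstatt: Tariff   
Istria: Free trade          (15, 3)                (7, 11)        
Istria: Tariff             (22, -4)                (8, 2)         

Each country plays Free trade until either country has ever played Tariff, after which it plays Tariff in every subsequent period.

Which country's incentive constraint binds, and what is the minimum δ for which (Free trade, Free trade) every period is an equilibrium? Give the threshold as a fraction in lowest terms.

Istria: cooperation gives 15 each period; deviation gives 22 once then 8 forever.
  15/(1−δ) ≥ 22 + 8δ/(1−δ) ⇒ δ ≥ 7/14 = 1/2.
Hallstatt: cooperation gives 3 each period; deviation gives 11 once then 2 forever.
  δ ≥ 8/9.
Both must hold, so the binding constraint is Hallstatt's: δ ≥ 8/9.

Hallstatt; δ ≥ 8/9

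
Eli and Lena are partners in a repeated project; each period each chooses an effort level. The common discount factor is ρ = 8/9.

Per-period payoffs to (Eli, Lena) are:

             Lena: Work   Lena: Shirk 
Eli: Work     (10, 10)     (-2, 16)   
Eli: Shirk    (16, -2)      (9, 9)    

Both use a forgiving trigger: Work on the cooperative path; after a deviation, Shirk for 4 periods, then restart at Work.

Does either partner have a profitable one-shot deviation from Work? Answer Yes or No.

Yes

Comparing payoff streams over the 5 periods until play realigns: cooperate → 10(1+ρ+…+ρ^4); deviate → 16 + 9(ρ+…+ρ^4).
Cooperation is sustained iff (10−9)(ρ+…+ρ^4) ≥ 16−10.
ρ+…+ρ^4 = 8/9·(1−(8/9)^4)/(1−8/9) = 3.0056, and (16−10)/(10−9) = 6.0000.
3.0056 < 6.0000, so cooperation is not sustainable.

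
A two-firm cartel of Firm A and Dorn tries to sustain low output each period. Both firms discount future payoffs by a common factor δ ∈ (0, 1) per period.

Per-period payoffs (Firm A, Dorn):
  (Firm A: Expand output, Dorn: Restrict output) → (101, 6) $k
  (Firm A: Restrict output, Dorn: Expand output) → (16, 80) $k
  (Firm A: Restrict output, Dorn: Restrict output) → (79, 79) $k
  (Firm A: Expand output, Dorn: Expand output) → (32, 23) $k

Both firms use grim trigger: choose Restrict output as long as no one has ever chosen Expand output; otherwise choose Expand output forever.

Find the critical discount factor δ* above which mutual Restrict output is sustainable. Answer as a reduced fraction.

Firm A: cooperation gives 79 each period; deviation gives 101 once then 32 forever.
  79/(1−δ) ≥ 101 + 32δ/(1−δ) ⇒ δ ≥ 22/69.
Dorn: cooperation gives 79 each period; deviation gives 80 once then 23 forever.
  δ ≥ 1/57.
Both must hold, so the binding constraint is Firm A's: δ ≥ 22/69.

22/69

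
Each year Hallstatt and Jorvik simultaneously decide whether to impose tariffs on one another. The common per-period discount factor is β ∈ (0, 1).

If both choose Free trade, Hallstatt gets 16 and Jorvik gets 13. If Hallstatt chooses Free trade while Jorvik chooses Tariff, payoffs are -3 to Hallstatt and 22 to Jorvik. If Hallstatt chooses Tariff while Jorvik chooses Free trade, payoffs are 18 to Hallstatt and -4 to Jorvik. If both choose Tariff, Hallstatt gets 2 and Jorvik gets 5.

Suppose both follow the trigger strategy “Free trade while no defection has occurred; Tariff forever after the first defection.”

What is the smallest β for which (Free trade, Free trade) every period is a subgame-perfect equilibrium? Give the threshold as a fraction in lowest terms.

Hallstatt's threshold: (18−16)/(18−2) = 1/8.
Jorvik's threshold: (22−13)/(22−5) = 9/17.
1/8 < 9/17, so Jorvik binds and β* = 9/17.

9/17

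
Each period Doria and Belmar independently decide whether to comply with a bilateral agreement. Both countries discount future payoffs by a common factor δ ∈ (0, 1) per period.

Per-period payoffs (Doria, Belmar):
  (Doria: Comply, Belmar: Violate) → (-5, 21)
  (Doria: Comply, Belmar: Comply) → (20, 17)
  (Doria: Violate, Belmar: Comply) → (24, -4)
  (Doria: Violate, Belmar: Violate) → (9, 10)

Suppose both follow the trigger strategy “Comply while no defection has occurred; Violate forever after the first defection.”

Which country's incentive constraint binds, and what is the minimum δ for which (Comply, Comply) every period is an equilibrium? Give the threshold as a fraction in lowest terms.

Doria's threshold: (24−20)/(24−9) = 4/15.
Belmar's threshold: (21−17)/(21−10) = 4/11.
4/15 < 4/11, so Belmar binds and δ* = 4/11.

Belmar; δ ≥ 4/11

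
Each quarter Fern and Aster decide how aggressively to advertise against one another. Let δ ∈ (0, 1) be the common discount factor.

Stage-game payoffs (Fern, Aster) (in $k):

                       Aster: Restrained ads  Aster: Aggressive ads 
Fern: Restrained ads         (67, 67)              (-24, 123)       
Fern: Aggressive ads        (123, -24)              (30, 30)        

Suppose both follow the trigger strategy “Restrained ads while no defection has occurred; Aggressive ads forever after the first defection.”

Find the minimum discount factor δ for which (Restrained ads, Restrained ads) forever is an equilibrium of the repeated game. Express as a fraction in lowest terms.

Cooperation forever yields 67 each period: 67/(1−δ).
Deviating yields 123 once, then 30 forever: 123 + 30δ/(1−δ).
No profitable deviation requires 67/(1−δ) ≥ 123 + 30δ/(1−δ).
Multiplying by (1−δ): 67 ≥ 123(1−δ) + 30δ = 123 − 93δ.
So 93δ ≥ 56, i.e. δ ≥ 56/93.

56/93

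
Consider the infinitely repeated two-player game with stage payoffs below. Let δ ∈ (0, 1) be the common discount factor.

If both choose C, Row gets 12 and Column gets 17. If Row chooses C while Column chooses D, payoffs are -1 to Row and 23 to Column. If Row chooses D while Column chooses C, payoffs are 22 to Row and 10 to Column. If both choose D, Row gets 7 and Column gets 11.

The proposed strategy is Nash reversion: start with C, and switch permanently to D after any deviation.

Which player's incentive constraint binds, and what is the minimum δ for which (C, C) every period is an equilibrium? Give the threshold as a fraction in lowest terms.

Row: cooperation gives 12 each period; deviation gives 22 once then 7 forever.
  12/(1−δ) ≥ 22 + 7δ/(1−δ) ⇒ δ ≥ 10/15 = 2/3.
Column: cooperation gives 17 each period; deviation gives 23 once then 11 forever.
  δ ≥ 6/12 = 1/2.
Both must hold, so the binding constraint is Row's: δ ≥ 2/3.

Row; δ ≥ 2/3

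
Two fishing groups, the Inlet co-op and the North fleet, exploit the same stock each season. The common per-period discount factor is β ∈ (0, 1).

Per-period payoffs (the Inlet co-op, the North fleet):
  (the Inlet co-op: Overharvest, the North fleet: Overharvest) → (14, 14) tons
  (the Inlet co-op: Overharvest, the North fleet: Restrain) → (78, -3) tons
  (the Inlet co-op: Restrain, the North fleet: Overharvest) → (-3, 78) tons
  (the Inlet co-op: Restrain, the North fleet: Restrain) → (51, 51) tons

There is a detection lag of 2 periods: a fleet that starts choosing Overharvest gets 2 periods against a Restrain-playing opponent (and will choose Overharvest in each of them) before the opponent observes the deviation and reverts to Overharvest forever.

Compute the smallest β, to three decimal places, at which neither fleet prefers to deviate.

0.650

A deviator earns 78 for 2 periods, then 14 forever; cooperating earns 51 forever. Multiplying the IC by (1−β):
51 ≥ 78(1−β^2) + 14β^2, so 64·β^2 ≥ 27 and β^2 ≥ 27/64.
β ≥ (27/64)^(1/2) ≈ 0.650.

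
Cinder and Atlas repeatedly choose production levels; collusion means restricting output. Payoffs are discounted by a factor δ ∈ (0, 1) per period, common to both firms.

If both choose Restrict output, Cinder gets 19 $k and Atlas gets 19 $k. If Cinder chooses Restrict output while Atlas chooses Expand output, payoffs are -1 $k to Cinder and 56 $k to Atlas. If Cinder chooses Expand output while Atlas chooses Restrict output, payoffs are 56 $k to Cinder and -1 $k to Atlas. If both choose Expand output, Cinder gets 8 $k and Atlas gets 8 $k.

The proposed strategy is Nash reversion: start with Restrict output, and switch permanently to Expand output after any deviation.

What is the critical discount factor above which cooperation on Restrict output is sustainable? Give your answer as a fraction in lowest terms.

37/48

Under grim trigger the critical discount factor is (T−C)/(T−P) with T = 56, C = 19, P = 8.
δ* = (56−19)/(56−8) = 37/48.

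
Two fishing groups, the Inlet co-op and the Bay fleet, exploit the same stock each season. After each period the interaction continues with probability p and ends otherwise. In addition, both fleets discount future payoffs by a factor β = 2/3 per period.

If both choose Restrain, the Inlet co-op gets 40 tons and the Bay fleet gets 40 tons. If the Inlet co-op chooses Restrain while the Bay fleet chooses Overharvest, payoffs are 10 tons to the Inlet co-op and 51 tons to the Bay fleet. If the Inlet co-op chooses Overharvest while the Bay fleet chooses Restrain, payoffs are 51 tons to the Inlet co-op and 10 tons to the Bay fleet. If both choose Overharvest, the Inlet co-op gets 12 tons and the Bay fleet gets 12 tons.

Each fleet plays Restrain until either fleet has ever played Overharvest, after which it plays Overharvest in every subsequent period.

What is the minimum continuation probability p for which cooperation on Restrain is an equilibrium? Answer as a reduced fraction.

11/26

With continuation probability p and discount β, the effective per-period discount factor is βp.
Grim-trigger IC: βp ≥ (51−40)/(51−12) = 11/39.
So p ≥ (11/39)/(2/3) = 11/26.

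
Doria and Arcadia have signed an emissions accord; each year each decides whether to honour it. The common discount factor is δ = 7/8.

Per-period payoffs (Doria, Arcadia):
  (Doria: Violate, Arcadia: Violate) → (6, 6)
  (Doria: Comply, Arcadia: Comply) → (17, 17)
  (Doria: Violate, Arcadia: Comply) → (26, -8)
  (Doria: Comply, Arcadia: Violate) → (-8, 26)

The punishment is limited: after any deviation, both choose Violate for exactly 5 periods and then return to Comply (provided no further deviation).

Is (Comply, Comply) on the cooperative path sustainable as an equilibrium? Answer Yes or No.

Comparing payoff streams over the 6 periods until play realigns: cooperate → 17(1+δ+…+δ^5); deviate → 26 + 6(δ+…+δ^5).
Cooperation is sustained iff (17−6)(δ+…+δ^5) ≥ 26−17.
δ+…+δ^5 = 7/8·(1−(7/8)^5)/(1−7/8) = 3.4096, and (26−17)/(17−6) = 0.8182.
3.4096 ≥ 0.8182, so cooperation is sustainable.

Yes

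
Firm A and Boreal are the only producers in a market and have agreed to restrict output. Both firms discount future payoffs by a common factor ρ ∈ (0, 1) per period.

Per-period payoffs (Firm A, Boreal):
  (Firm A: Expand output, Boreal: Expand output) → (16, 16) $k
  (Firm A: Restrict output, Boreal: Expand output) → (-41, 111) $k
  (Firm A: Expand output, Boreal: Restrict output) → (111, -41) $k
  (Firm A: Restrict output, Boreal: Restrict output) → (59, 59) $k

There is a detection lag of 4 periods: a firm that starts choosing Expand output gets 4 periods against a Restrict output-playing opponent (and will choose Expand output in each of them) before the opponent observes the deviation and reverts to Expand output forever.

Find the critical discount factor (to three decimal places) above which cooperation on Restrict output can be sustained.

0.860

Deviating for the 4 undetected periods gains 111−59 = 52 per period over cooperation, then loses 59−16 = 43 per period forever once punishment starts.
Gain: 52(1 + ρ + … + ρ^3); loss: 43·ρ^4/(1−ρ).
No profitable deviation ⇔ 52(1−ρ^4) ≤ 43·ρ^4, i.e. ρ^4 ≥ 52/(52+43) = 52/95.
Hence ρ ≥ (52/95)^(1/4) ≈ 0.860.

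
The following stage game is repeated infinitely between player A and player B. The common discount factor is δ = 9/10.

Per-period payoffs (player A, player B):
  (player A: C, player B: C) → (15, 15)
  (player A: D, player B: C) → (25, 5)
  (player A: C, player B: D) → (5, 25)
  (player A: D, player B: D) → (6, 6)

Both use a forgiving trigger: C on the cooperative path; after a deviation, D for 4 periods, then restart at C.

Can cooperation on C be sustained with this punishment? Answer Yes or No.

Yes

A one-shot deviation gives 25 now, then 6 for 4 periods, then back to 15.
Gain from deviating: (25−15) today; loss: (15−6) in each of the next 4 periods.
No-deviation condition: (15−6)(δ+…+δ^4) ≥ 25−15, i.e. δ+…+δ^4 ≥ 10/9.
At δ = 9/10: δ+…+δ^4 = 3.0951 ≥ 1.1111.
So cooperation is sustainable.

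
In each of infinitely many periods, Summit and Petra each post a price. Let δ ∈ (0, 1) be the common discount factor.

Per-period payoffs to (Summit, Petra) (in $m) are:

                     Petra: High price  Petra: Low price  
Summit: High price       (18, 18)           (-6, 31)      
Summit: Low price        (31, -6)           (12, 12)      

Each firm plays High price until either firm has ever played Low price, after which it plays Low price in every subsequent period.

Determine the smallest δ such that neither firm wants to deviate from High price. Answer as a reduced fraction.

13/19

Under grim trigger the critical discount factor is (T−C)/(T−P) with T = 31, C = 18, P = 12.
δ* = (31−18)/(31−12) = 13/19.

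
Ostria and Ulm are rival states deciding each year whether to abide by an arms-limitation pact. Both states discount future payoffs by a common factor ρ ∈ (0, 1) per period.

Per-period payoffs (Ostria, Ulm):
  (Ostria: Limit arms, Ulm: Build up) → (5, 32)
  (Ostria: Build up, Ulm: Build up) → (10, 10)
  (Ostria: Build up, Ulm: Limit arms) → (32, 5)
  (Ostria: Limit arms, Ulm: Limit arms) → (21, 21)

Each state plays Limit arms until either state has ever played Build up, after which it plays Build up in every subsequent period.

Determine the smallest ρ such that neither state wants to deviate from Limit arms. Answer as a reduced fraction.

One-period gain from deviating is 32 − 21 = 11. The loss is 21 − 10 = 11 in every subsequent period, with present value 11·ρ/(1−ρ).
Deviation is unprofitable when 11·ρ/(1−ρ) ≥ 11, i.e. ρ/(1−ρ) ≥ 1.
Equivalently ρ ≥ 11/(11+11) = 1/2.

1/2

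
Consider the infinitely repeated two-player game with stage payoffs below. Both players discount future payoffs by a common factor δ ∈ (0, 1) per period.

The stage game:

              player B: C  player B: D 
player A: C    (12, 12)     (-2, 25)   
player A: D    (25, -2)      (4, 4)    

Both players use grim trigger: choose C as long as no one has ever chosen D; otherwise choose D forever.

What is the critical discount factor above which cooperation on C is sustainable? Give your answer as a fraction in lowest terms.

13/21

Under grim trigger the critical discount factor is (T−C)/(T−P) with T = 25, C = 12, P = 4.
δ* = (25−12)/(25−4) = 13/21.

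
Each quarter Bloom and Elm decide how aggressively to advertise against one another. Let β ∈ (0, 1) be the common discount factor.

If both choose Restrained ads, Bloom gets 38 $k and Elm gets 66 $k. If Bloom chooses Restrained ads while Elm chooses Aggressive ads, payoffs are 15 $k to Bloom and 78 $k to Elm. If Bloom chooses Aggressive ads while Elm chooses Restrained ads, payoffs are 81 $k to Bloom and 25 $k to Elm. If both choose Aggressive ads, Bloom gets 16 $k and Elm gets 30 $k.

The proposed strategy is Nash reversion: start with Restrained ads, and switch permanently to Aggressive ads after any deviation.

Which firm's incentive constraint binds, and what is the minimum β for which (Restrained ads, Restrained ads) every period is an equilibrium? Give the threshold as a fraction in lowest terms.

Bloom; β ≥ 43/65

For Bloom: deviation gain 81−38 = 43, per-period punishment loss 38−16 = 22. IC gives β ≥ 43/65.
For Elm: gain 12, loss 36 per period, so β ≥ 12/48 = 1/4.
The tighter constraint is Bloom's, so cooperation needs β ≥ 43/65.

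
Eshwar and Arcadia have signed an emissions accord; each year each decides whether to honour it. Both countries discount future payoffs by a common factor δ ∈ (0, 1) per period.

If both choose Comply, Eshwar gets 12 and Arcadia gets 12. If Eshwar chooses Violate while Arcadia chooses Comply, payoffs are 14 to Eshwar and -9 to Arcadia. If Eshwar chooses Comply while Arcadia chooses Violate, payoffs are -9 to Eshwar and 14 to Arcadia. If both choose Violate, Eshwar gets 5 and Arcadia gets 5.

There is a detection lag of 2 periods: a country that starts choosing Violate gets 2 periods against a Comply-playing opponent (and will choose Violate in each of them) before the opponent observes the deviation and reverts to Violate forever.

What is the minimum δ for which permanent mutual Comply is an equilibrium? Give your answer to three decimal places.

The best deviation is to choose Violate for all 2 undetected periods, earning 14 each, then 5 forever once detected.
Deviation value: 14(1−δ^2)/(1−δ) + 5δ^2/(1−δ); cooperation value: 12/(1−δ).
IC: 12 ≥ 14(1−δ^2) + 5δ^2 = 14 − 9δ^2.
So δ^2 ≥ 2/9, giving δ ≥ (2/9)^(1/2) ≈ 0.471.

0.471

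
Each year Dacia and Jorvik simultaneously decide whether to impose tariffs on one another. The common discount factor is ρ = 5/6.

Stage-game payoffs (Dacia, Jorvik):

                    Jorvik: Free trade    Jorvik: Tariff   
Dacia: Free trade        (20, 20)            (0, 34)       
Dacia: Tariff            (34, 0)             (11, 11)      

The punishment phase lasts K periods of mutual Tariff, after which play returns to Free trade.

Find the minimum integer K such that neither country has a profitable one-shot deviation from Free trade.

3

IC: ρ(1−ρ^K)/(1−ρ) ≥ (34−20)/(20−11) = 14/9.
With ρ = 5/6: need 1 − ρ^K ≥ 14/9·(1−5/6)/(5/6), i.e. ρ^K ≤ 0.6889.
Since (5/6)^2 = 0.6944 and (5/6)^3 = 0.5787, the smallest such K is 3.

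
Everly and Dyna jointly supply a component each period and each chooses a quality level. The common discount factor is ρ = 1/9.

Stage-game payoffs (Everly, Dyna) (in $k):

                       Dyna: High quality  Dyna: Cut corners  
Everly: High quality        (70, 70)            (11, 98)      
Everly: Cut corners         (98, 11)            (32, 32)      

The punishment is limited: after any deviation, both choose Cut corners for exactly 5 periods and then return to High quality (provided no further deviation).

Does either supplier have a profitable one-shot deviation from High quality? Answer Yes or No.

Yes

Comparing payoff streams over the 6 periods until play realigns: cooperate → 70(1+ρ+…+ρ^5); deviate → 98 + 32(ρ+…+ρ^5).
Cooperation is sustained iff (70−32)(ρ+…+ρ^5) ≥ 98−70.
ρ+…+ρ^5 = 1/9·(1−(1/9)^5)/(1−1/9) = 0.1250, and (98−70)/(70−32) = 0.7368.
0.1250 < 0.7368, so cooperation is not sustainable.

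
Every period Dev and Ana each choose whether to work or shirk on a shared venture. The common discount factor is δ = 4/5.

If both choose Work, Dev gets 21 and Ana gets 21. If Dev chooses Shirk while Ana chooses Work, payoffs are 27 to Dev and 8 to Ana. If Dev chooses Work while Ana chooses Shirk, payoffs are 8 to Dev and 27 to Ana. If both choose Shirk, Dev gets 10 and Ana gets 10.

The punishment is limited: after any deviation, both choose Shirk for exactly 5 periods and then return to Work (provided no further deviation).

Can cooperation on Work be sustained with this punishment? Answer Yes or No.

Yes

Comparing payoff streams over the 6 periods until play realigns: cooperate → 21(1+δ+…+δ^5); deviate → 27 + 10(δ+…+δ^5).
Cooperation is sustained iff (21−10)(δ+…+δ^5) ≥ 27−21.
δ+…+δ^5 = 4/5·(1−(4/5)^5)/(1−4/5) = 2.6893, and (27−21)/(21−10) = 0.5455.
2.6893 ≥ 0.5455, so cooperation is sustainable.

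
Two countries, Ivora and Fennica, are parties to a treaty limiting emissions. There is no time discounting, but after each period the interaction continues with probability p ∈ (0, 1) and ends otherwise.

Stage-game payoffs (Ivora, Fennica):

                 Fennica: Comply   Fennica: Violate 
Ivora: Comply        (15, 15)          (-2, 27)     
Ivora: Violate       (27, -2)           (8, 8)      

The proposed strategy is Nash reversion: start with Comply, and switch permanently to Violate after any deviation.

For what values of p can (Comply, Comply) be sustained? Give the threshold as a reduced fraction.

With no time discounting, the continuation probability p plays the role of the discount factor.
Grim-trigger IC: 15/(1−p) ≥ 27 + 8p/(1−p) ⇒ p ≥ (27−15)/(27−8) = 12/19.

12/19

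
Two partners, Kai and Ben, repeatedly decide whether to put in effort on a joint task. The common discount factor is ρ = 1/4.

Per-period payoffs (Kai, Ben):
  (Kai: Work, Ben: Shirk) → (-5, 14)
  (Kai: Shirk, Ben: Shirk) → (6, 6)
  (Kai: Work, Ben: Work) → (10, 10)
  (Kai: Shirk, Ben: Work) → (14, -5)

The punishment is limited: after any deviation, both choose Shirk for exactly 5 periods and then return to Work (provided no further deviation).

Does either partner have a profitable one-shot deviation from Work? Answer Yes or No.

Yes

Comparing payoff streams over the 6 periods until play realigns: cooperate → 10(1+ρ+…+ρ^5); deviate → 14 + 6(ρ+…+ρ^5).
Cooperation is sustained iff (10−6)(ρ+…+ρ^5) ≥ 14−10.
ρ+…+ρ^5 = 1/4·(1−(1/4)^5)/(1−1/4) = 0.3330, and (14−10)/(10−6) = 1.0000.
0.3330 < 1.0000, so cooperation is not sustainable.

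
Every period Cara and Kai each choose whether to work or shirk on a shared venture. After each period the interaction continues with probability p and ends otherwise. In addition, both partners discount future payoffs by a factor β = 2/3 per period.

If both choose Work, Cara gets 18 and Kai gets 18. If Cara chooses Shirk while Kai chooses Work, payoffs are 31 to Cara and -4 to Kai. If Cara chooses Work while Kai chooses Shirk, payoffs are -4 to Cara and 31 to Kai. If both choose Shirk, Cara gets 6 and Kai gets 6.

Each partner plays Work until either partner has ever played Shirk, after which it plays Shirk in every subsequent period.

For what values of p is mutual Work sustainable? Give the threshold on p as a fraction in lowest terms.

With continuation probability p and discount β, the effective per-period discount factor is βp.
Grim-trigger IC: βp ≥ (31−18)/(31−6) = 13/25.
So p ≥ (13/25)/(2/3) = 39/50.

39/50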